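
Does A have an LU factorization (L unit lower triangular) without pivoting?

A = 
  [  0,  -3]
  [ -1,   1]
No.
A[1,1] = 0 but A[2,1] = -1 ≠ 0. Any LU with L unit lower triangular has (LU)[1,1] = U[1,1] and (LU)[2,1] = L[2,1]·U[1,1]; matching A forces U[1,1] = 0, which then forces (LU)[2,1] = 0 ≠ -1. A row swap (pivoting) is required.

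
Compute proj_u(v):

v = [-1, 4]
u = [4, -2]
proj_u(v) = [-12/5, 6/5]

v·u = (-1)(4) + (4)(-2) = -12
u·u = (4)² + (-2)² = 20
proj_u(v) = (v·u / u·u) × u = (-12/20) × u = (-3/5) × u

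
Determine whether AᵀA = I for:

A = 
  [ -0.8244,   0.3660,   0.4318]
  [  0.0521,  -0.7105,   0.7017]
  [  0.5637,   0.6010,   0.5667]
Yes

AᵀA = 
  [  1.0001,   0,   0]
  [  0,   1,   0.0001]
  [  0,   0.0001,   1]
≈ I (equal to I up to the 4-dp rounding of the entries)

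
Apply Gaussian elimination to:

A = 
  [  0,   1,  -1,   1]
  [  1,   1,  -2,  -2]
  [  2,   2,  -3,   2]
Row operations:
Swap R1 ↔ R2
R3 → R3 - (2)·R1

Resulting echelon form:
REF = 
  [  1,   1,  -2,  -2]
  [  0,   1,  -1,   1]
  [  0,   0,   1,   6]

Rank = 3 (number of non-zero pivot rows).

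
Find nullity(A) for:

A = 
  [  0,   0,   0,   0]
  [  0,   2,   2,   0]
nullity(A) = 3

Row reduce:
Swap R1 ↔ R2
REF = 
  [  0,   2,   2,   0]
  [  0,   0,   0,   0]
Pivot columns: 2 → 1 pivot.
rank(A) = 1, so nullity(A) = 4 - 1 = 3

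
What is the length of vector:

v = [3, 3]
4.243

||v||₂ = √((3)² + (3)²) = √18 = 4.243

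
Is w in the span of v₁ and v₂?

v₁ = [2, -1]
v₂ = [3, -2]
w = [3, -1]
Yes

Form the augmented matrix and row-reduce:
[v₁|v₂|w] = 
  [  2,   3,   3]
  [ -1,  -2,  -1]
R2 → R2 + (1/2)·R1
REF = 
  [   2,    3,    3]
  [   0, -1/2,  1/2]

No row of the form [0 0 | nonzero], so the system is consistent. Back-substitution gives c₁ = 3, c₂ = -1: w = (3)·v₁ + (-1)·v₂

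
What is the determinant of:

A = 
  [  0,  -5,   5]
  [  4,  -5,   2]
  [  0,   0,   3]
Cofactor expansion along row 1:
det(A) = (0)·((-5)(3) - (2)(0)) - (-5)·((4)(3) - (2)(0)) + (5)·((4)(0) - (-5)(0))
  = (0)(-15) - (-5)(12) + (5)(0)
  = 60

det(A) = 60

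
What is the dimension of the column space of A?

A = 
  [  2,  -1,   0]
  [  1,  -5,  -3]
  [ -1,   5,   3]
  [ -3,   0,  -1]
Row reduce:
R2 → R2 - (1/2)·R1
R3 → R3 + (1/2)·R1
R4 → R4 + (3/2)·R1
R3 → R3 + (1)·R2
R4 → R4 - (1/3)·R2
REF = 
  [   2,   -1,    0]
  [   0, -9/2,   -3]
  [   0,    0,    0]
  [   0,    0,    0]
Pivot columns: 1, 2 → 2 pivots.
dim(Col(A)) = number of pivot columns = 2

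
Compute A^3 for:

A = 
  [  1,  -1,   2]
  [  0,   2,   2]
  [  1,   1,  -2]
A^3 = 
  [ -1,  -9,  12]
  [  2,  10,  16]
  [  7,   7, -20]

A² = A·A:
A²[1,1] = (1)(1) + (-1)(0) + (2)(1) = 3
A²[1,2] = (1)(-1) + (-1)(2) + (2)(1) = -1
A²[1,3] = (1)(2) + (-1)(2) + (2)(-2) = -4
A²[2,1] = (0)(1) + (2)(0) + (2)(1) = 2
A²[2,2] = (0)(-1) + (2)(2) + (2)(1) = 6
A²[2,3] = (0)(2) + (2)(2) + (2)(-2) = 0
A²[3,1] = (1)(1) + (1)(0) + (-2)(1) = -1
A²[3,2] = (1)(-1) + (1)(2) + (-2)(1) = -1
A²[3,3] = (1)(2) + (1)(2) + (-2)(-2) = 8
A² = 
  [  3,  -1,  -4]
  [  2,   6,   0]
  [ -1,  -1,   8]

A^3 = A^2·A:
A^3[1,1] = (3)(1) + (-1)(0) + (-4)(1) = -1
A^3[1,2] = (3)(-1) + (-1)(2) + (-4)(1) = -9
A^3[1,3] = (3)(2) + (-1)(2) + (-4)(-2) = 12
A^3[2,1] = (2)(1) + (6)(0) + (0)(1) = 2
A^3[2,2] = (2)(-1) + (6)(2) + (0)(1) = 10
A^3[2,3] = (2)(2) + (6)(2) + (0)(-2) = 16
A^3[3,1] = (-1)(1) + (-1)(0) + (8)(1) = 7
A^3[3,2] = (-1)(-1) + (-1)(2) + (8)(1) = 7
A^3[3,3] = (-1)(2) + (-1)(2) + (8)(-2) = -20
A^3 = 
  [ -1,  -9,  12]
  [  2,  10,  16]
  [  7,   7, -20]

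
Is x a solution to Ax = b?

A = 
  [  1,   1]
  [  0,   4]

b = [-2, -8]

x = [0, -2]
Yes

Ax = [-2, -8] = b ✓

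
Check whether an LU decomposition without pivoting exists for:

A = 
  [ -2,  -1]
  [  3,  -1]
Yes.
A[1,1] = -2 ≠ 0, so Gaussian elimination proceeds without a row swap: multiplier ℓ₂₁ = (3)/(-2) = -3/2, and U[2,2] = -1 - (-3/2)(-1) = -5/2.
L = 
  [   1,    0]
  [-3/2,    1]
U = 
  [  -2,   -1]
  [   0, -5/2]
Check row 2 of LU: [(-3/2)(-2), (-3/2)(-1) + (-5/2)] = [3, -1] = row 2 of A ✓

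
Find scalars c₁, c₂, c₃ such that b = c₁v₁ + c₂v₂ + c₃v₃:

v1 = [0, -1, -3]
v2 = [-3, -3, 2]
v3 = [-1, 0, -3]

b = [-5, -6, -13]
c1 = 3, c2 = 1, c3 = 2

b = 3·v1 + 1·v2 + 2·v3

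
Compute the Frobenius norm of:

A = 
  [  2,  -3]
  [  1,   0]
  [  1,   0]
||A||_F = 3.873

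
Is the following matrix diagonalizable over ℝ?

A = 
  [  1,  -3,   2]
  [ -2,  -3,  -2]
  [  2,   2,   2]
Yes

Characteristic polynomial: det(λI - A) = λ³ - 13λ - 2
By the rational root theorem any rational root is an integer dividing 2; none of those is a root, so p(λ) has no rational roots and hence (being an irreducible cubic) no repeated roots.
Discriminant of the cubic: Δ = 8680
Δ > 0 ⇒ three distinct real eigenvalues: λ ≈ -3.526, -0.1541, 3.68
Three distinct real eigenvalues, so A has 3 independent eigenvectors.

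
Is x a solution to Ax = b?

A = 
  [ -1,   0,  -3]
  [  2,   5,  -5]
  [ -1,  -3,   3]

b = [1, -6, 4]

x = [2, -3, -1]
Yes

Ax = [1, -6, 4] = b ✓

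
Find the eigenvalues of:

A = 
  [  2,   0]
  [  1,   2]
tr(A) = 4, det(A) = 4
Characteristic polynomial: λ² - tr(A)λ + det(A) = λ² - 4λ + 4
λ² - 4λ + 4 = (λ - 2)²

λ = 2, 2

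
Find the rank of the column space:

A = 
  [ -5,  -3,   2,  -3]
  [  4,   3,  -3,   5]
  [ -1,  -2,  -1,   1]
Row reduce:
R2 → R2 + (4/5)·R1
R3 → R3 - (1/5)·R1
R3 → R3 + (7/3)·R2
REF = 
  [   -5,    -3,     2,    -3]
  [    0,   3/5,  -7/5,  13/5]
  [    0,     0, -14/3,  23/3]
Pivot columns: 1, 2, 3 → 3 pivots.
dim(Col(A)) = number of pivot columns = 3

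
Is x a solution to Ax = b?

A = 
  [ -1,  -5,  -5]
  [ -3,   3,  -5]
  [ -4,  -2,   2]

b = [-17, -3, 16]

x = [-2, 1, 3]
No

Ax = [-18, -6, 12] ≠ b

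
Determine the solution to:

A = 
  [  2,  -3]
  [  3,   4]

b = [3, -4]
x = [0, -1]

Row reduce the augmented matrix [A|b]:
R2 → R2 - (3/2)·R1
REF = 
  [    2,    -3,     3]
  [    0,  17/2, -17/2]

Back-substitution:
x₂ = (-17/2) / (17/2) = -1
x₁ = (3 - (-3)(-1)) / 2 = 0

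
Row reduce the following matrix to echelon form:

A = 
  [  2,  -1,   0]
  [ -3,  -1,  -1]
Row operations:
R2 → R2 + (3/2)·R1

Resulting echelon form:
REF = 
  [   2,   -1,    0]
  [   0, -5/2,   -1]

Rank = 2 (number of non-zero pivot rows).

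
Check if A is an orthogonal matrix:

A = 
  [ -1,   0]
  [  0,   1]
Yes

AᵀA = 
  [  1,   0]
  [  0,   1]
= I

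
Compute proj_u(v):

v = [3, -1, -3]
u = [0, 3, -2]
proj_u(v) = [0, 9/13, -6/13]

v·u = (3)(0) + (-1)(3) + (-3)(-2) = 3
u·u = (0)² + (3)² + (-2)² = 13
proj_u(v) = (v·u / u·u) × u = (3/13) × u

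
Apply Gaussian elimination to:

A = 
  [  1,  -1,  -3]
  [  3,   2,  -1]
Row operations:
R2 → R2 - (3)·R1

Resulting echelon form:
REF = 
  [  1,  -1,  -3]
  [  0,   5,   8]

Rank = 2 (number of non-zero pivot rows).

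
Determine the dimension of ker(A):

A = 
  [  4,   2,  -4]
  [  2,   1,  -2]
nullity(A) = 2

Row reduce:
R2 → R2 - (1/2)·R1
REF = 
  [  4,   2,  -4]
  [  0,   0,   0]
Pivot columns: 1 → 1 pivot.
rank(A) = 1, so nullity(A) = 3 - 1 = 2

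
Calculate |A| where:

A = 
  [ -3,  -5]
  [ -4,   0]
For a 2×2 matrix, det = ad - bc = (-3)(0) - (-5)(-4) = -20

det(A) = -20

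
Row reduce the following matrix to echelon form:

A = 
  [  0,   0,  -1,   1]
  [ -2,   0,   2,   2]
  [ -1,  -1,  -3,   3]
Row operations:
Swap R1 ↔ R2
R3 → R3 - (1/2)·R1
Swap R2 ↔ R3

Resulting echelon form:
REF = 
  [ -2,   0,   2,   2]
  [  0,  -1,  -4,   2]
  [  0,   0,  -1,   1]

Rank = 3 (number of non-zero pivot rows).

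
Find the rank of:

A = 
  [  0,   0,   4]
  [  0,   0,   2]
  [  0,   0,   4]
rank(A) = 1

Row reduce:
R2 → R2 - (1/2)·R1
R3 → R3 - (1)·R1
REF = 
  [  0,   0,   4]
  [  0,   0,   0]
  [  0,   0,   0]
Pivot columns: 3 → 1 pivot.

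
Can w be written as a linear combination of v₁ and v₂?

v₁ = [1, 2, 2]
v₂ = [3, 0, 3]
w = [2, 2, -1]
No

Form the augmented matrix and row-reduce:
[v₁|v₂|w] = 
  [  1,   3,   2]
  [  2,   0,   2]
  [  2,   3,  -1]
R2 → R2 - (2)·R1
R3 → R3 - (2)·R1
R3 → R3 - (1/2)·R2
REF = 
  [  1,   3,   2]
  [  0,  -6,  -2]
  [  0,   0,  -4]

Row 3 reads [0 0 | -4], i.e. 0 = -4, so the system is inconsistent and w ∉ span{v₁, v₂}.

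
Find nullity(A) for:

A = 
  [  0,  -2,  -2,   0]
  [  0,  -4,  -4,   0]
nullity(A) = 3

Row reduce:
R2 → R2 - (2)·R1
REF = 
  [  0,  -2,  -2,   0]
  [  0,   0,   0,   0]
Pivot columns: 2 → 1 pivot.
rank(A) = 1, so nullity(A) = 4 - 1 = 3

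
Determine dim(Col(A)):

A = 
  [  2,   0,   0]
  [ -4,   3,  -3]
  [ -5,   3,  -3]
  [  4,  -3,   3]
Row reduce:
R2 → R2 + (2)·R1
R3 → R3 + (5/2)·R1
R4 → R4 - (2)·R1
R3 → R3 - (1)·R2
R4 → R4 + (1)·R2
REF = 
  [  2,   0,   0]
  [  0,   3,  -3]
  [  0,   0,   0]
  [  0,   0,   0]
Pivot columns: 1, 2 → 2 pivots.
dim(Col(A)) = number of pivot columns = 2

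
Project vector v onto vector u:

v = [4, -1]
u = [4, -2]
v·u = (4)(4) + (-1)(-2) = 18
u·u = (4)² + (-2)² = 20
proj_u(v) = (v·u / u·u) × u = (18/20) × u = (9/10) × u

proj_u(v) = [18/5, -9/5]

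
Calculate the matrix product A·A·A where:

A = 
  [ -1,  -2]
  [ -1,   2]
A² = A·A:
A²[1,1] = (-1)(-1) + (-2)(-1) = 3
A²[1,2] = (-1)(-2) + (-2)(2) = -2
A²[2,1] = (-1)(-1) + (2)(-1) = -1
A²[2,2] = (-1)(-2) + (2)(2) = 6
A² = 
  [  3,  -2]
  [ -1,   6]

A^3 = A^2·A:
A^3[1,1] = (3)(-1) + (-2)(-1) = -1
A^3[1,2] = (3)(-2) + (-2)(2) = -10
A^3[2,1] = (-1)(-1) + (6)(-1) = -5
A^3[2,2] = (-1)(-2) + (6)(2) = 14
A^3 = 
  [ -1, -10]
  [ -5,  14]

Therefore
A^3 = 
  [ -1, -10]
  [ -5,  14]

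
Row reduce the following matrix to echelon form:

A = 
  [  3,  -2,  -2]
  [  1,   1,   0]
Row operations:
R2 → R2 - (1/3)·R1

Resulting echelon form:
REF = 
  [  3,  -2,  -2]
  [  0, 5/3, 2/3]

Rank = 2 (number of non-zero pivot rows).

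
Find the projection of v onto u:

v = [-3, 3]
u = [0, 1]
proj_u(v) = [0, 3]

v·u = (-3)(0) + (3)(1) = 3
u·u = (0)² + (1)² = 1
proj_u(v) = (v·u / u·u) × u = (3/1) × u = (3) × u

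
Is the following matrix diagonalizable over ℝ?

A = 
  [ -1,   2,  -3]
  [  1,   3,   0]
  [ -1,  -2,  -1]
Yes

Characteristic polynomial: det(λI - A) = λ³ - λ² - 10λ - 2
By the rational root theorem any rational root is an integer dividing 2; none of those is a root, so p(λ) has no rational roots and hence (being an irreducible cubic) no repeated roots.
Discriminant of the cubic: Δ = 3624
Δ > 0 ⇒ three distinct real eigenvalues: λ ≈ -2.578, -0.2051, 3.783
Three distinct real eigenvalues, so A has 3 independent eigenvectors.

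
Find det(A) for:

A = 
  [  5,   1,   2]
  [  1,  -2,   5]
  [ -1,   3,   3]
-111

Cofactor expansion along row 1:
det(A) = (5)·((-2)(3) - (5)(3)) - (1)·((1)(3) - (5)(-1)) + (2)·((1)(3) - (-2)(-1))
  = (5)(-21) - (1)(8) + (2)(1)
  = -111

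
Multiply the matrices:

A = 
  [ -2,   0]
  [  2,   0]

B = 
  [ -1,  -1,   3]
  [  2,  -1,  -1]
A is 2×2 and B is 2×3, so AB is 2×3. Each entry is (row of A)·(column of B):
AB[1,1] = (-2)(-1) + (0)(2) = 2
AB[1,2] = (-2)(-1) + (0)(-1) = 2
AB[1,3] = (-2)(3) + (0)(-1) = -6
AB[2,1] = (2)(-1) + (0)(2) = -2
AB[2,2] = (2)(-1) + (0)(-1) = -2
AB[2,3] = (2)(3) + (0)(-1) = 6

AB = 
  [  2,   2,  -6]
  [ -2,  -2,   6]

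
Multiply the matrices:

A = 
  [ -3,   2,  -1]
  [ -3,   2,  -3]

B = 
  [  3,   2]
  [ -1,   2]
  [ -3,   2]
AB = 
  [ -8,  -4]
  [ -2,  -8]

A is 2×3 and B is 3×2, so AB is 2×2. Each entry is (row of A)·(column of B):
AB[1,1] = (-3)(3) + (2)(-1) + (-1)(-3) = -8
AB[1,2] = (-3)(2) + (2)(2) + (-1)(2) = -4
AB[2,1] = (-3)(3) + (2)(-1) + (-3)(-3) = -2
AB[2,2] = (-3)(2) + (2)(2) + (-3)(2) = -8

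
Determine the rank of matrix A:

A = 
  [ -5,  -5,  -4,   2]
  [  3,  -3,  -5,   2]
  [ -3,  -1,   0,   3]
Row reduce:
R2 → R2 + (3/5)·R1
R3 → R3 - (3/5)·R1
R3 → R3 + (1/3)·R2
REF = 
  [   -5,    -5,    -4,     2]
  [    0,    -6, -37/5,  16/5]
  [    0,     0, -1/15, 43/15]
Pivot columns: 1, 2, 3 → 3 pivots.

rank(A) = 3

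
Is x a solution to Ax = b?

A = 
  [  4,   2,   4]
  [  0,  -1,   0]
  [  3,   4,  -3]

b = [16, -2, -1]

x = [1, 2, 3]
No

Ax = [20, -2, 2] ≠ b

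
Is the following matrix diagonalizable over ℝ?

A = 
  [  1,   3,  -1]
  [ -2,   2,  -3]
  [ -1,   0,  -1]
No

Characteristic polynomial: det(λI - A) = λ³ - 2λ² + 4λ + 1
By the rational root theorem any rational root is an integer dividing 1; none of those is a root, so p(λ) has no rational roots and hence (being an irreducible cubic) no repeated roots.
Discriminant of the cubic: Δ = -331
Δ < 0 ⇒ one real eigenvalue and a complex-conjugate pair: λ ≈ 1.111 + 1.805i, 1.111 - 1.805i, -0.2225
Has complex eigenvalues (not diagonalizable over ℝ).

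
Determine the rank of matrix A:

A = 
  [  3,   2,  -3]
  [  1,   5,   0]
rank(A) = 2

Row reduce:
R2 → R2 - (1/3)·R1
REF = 
  [   3,    2,   -3]
  [   0, 13/3,    1]
Pivot columns: 1, 2 → 2 pivots.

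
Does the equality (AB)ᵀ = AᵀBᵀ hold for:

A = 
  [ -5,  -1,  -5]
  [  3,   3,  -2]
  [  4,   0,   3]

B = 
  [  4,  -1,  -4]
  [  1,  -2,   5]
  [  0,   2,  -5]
No

(AB)ᵀ = 
  [-21,  15,  16]
  [ -3, -13,   2]
  [ 40,  13, -31]

AᵀBᵀ = 
  [-39,   9, -14]
  [ -7,  -7,   6]
  [-30,  14, -19]

The two matrices differ, so (AB)ᵀ ≠ AᵀBᵀ in general. The correct identity is (AB)ᵀ = BᵀAᵀ.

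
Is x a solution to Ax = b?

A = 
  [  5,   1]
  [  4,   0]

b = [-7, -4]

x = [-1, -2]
Yes

Ax = [-7, -4] = b ✓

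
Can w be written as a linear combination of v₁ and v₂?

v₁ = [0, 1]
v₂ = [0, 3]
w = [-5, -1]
No

Form the augmented matrix and row-reduce:
[v₁|v₂|w] = 
  [  0,   0,  -5]
  [  1,   3,  -1]
Swap R1 ↔ R2
REF = 
  [  1,   3,  -1]
  [  0,   0,  -5]

Row 2 reads [0 0 | -5], i.e. 0 = -5, so the system is inconsistent and w ∉ span{v₁, v₂}.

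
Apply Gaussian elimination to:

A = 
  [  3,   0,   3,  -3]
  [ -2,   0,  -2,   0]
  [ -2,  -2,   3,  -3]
Row operations:
R2 → R2 + (2/3)·R1
R3 → R3 + (2/3)·R1
Swap R2 ↔ R3

Resulting echelon form:
REF = 
  [  3,   0,   3,  -3]
  [  0,  -2,   5,  -5]
  [  0,   0,   0,  -2]

Rank = 3 (number of non-zero pivot rows).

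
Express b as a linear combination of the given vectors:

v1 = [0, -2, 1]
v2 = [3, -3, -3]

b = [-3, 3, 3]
c1 = 0, c2 = -1

b = 0·v1 + -1·v2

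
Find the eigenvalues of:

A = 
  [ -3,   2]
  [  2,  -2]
tr(A) = -5, det(A) = 2
Characteristic polynomial: λ² - tr(A)λ + det(A) = λ² + 5λ + 2
λ² + 5λ + 2 = 0  ⇒  λ = (-5 ± √((5)² - 4·(2)))/2 = (-5 ± √(17))/2
  = (-5 + √17)/2,  (-5 - √17)/2

λ = (-5 + √17)/2, (-5 - √17)/2  (≈ -0.4384, -4.562)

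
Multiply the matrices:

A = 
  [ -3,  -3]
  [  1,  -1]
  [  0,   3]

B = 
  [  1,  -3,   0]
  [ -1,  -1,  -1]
A is 3×2 and B is 2×3, so AB is 3×3. Each entry is (row of A)·(column of B):
AB[1,1] = (-3)(1) + (-3)(-1) = 0
AB[1,2] = (-3)(-3) + (-3)(-1) = 12
AB[1,3] = (-3)(0) + (-3)(-1) = 3
AB[2,1] = (1)(1) + (-1)(-1) = 2
AB[2,2] = (1)(-3) + (-1)(-1) = -2
AB[2,3] = (1)(0) + (-1)(-1) = 1
AB[3,1] = (0)(1) + (3)(-1) = -3
AB[3,2] = (0)(-3) + (3)(-1) = -3
AB[3,3] = (0)(0) + (3)(-1) = -3

AB = 
  [  0,  12,   3]
  [  2,  -2,   1]
  [ -3,  -3,  -3]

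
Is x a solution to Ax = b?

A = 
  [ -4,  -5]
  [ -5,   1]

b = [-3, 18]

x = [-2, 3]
No

Ax = [-7, 13] ≠ b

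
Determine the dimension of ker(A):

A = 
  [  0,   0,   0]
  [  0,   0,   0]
nullity(A) = 3

Row reduce:
(no row operations needed)
REF = 
  [  0,   0,   0]
  [  0,   0,   0]
Pivot columns: none → 0 pivots.
rank(A) = 0, so nullity(A) = 3 - 0 = 3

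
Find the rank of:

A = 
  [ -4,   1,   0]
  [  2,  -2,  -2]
Row reduce:
R2 → R2 + (1/2)·R1
REF = 
  [  -4,    1,    0]
  [   0, -3/2,   -2]
Pivot columns: 1, 2 → 2 pivots.

rank(A) = 2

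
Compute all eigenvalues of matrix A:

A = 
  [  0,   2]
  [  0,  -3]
λ = 0, -3

tr(A) = -3, det(A) = 0
Characteristic polynomial: λ² - tr(A)λ + det(A) = λ² + 3λ
λ² + 3λ = λ(λ + 3)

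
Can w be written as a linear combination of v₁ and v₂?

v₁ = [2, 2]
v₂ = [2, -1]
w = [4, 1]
Yes

Form the augmented matrix and row-reduce:
[v₁|v₂|w] = 
  [  2,   2,   4]
  [  2,  -1,   1]
R2 → R2 - (1)·R1
REF = 
  [  2,   2,   4]
  [  0,  -3,  -3]

No row of the form [0 0 | nonzero], so the system is consistent. Back-substitution gives c₁ = 1, c₂ = 1: w = (1)·v₁ + (1)·v₂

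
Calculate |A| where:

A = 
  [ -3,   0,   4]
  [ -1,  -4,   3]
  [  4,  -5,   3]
75

Cofactor expansion along row 1:
det(A) = (-3)·((-4)(3) - (3)(-5)) - (0)·((-1)(3) - (3)(4)) + (4)·((-1)(-5) - (-4)(4))
  = (-3)(3) - (0)(-15) + (4)(21)
  = 75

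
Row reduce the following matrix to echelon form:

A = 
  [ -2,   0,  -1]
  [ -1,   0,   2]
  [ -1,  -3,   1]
Row operations:
R2 → R2 - (1/2)·R1
R3 → R3 - (1/2)·R1
Swap R2 ↔ R3

Resulting echelon form:
REF = 
  [ -2,   0,  -1]
  [  0,  -3, 3/2]
  [  0,   0, 5/2]

Rank = 3 (number of non-zero pivot rows).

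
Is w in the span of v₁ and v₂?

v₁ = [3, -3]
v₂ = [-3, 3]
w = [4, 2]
No

Form the augmented matrix and row-reduce:
[v₁|v₂|w] = 
  [  3,  -3,   4]
  [ -3,   3,   2]
R2 → R2 + (1)·R1
REF = 
  [  3,  -3,   4]
  [  0,   0,   6]

Row 2 reads [0 0 | 6], i.e. 0 = 6, so the system is inconsistent and w ∉ span{v₁, v₂}.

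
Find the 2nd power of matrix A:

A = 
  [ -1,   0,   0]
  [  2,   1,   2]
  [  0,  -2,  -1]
A² = A·A:
A²[1,1] = (-1)(-1) + (0)(2) + (0)(0) = 1
A²[1,2] = (-1)(0) + (0)(1) + (0)(-2) = 0
A²[1,3] = (-1)(0) + (0)(2) + (0)(-1) = 0
A²[2,1] = (2)(-1) + (1)(2) + (2)(0) = 0
A²[2,2] = (2)(0) + (1)(1) + (2)(-2) = -3
A²[2,3] = (2)(0) + (1)(2) + (2)(-1) = 0
A²[3,1] = (0)(-1) + (-2)(2) + (-1)(0) = -4
A²[3,2] = (0)(0) + (-2)(1) + (-1)(-2) = 0
A²[3,3] = (0)(0) + (-2)(2) + (-1)(-1) = -3
A² = 
  [  1,   0,   0]
  [  0,  -3,   0]
  [ -4,   0,  -3]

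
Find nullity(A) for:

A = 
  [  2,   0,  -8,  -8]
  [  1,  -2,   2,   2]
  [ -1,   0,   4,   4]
nullity(A) = 2

Row reduce:
R2 → R2 - (1/2)·R1
R3 → R3 + (1/2)·R1
REF = 
  [  2,   0,  -8,  -8]
  [  0,  -2,   6,   6]
  [  0,   0,   0,   0]
Pivot columns: 1, 2 → 2 pivots.
rank(A) = 2, so nullity(A) = 4 - 2 = 2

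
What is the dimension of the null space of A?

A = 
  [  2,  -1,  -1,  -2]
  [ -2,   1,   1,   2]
nullity(A) = 3

Row reduce:
R2 → R2 + (1)·R1
REF = 
  [  2,  -1,  -1,  -2]
  [  0,   0,   0,   0]
Pivot columns: 1 → 1 pivot.
rank(A) = 1, so nullity(A) = 4 - 1 = 3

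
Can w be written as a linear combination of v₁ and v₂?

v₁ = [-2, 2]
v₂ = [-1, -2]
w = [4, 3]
Yes

Form the augmented matrix and row-reduce:
[v₁|v₂|w] = 
  [ -2,  -1,   4]
  [  2,  -2,   3]
R2 → R2 + (1)·R1
REF = 
  [ -2,  -1,   4]
  [  0,  -3,   7]

No row of the form [0 0 | nonzero], so the system is consistent. Back-substitution gives c₁ = -5/6, c₂ = -7/3: w = (-5/6)·v₁ + (-7/3)·v₂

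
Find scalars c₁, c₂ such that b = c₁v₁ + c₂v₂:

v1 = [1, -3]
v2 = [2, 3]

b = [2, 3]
c1 = 0, c2 = 1

b = 0·v1 + 1·v2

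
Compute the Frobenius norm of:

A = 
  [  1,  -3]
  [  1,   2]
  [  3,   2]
||A||_F = 5.292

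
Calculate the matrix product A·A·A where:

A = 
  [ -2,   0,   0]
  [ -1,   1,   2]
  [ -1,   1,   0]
A^3 = 
  [ -8,   0,   0]
  [ -3,   5,   6]
  [ -5,   3,   2]

A² = A·A:
A²[1,1] = (-2)(-2) + (0)(-1) + (0)(-1) = 4
A²[1,2] = (-2)(0) + (0)(1) + (0)(1) = 0
A²[1,3] = (-2)(0) + (0)(2) + (0)(0) = 0
A²[2,1] = (-1)(-2) + (1)(-1) + (2)(-1) = -1
A²[2,2] = (-1)(0) + (1)(1) + (2)(1) = 3
A²[2,3] = (-1)(0) + (1)(2) + (2)(0) = 2
A²[3,1] = (-1)(-2) + (1)(-1) + (0)(-1) = 1
A²[3,2] = (-1)(0) + (1)(1) + (0)(1) = 1
A²[3,3] = (-1)(0) + (1)(2) + (0)(0) = 2
A² = 
  [  4,   0,   0]
  [ -1,   3,   2]
  [  1,   1,   2]

A^3 = A^2·A:
A^3[1,1] = (4)(-2) + (0)(-1) + (0)(-1) = -8
A^3[1,2] = (4)(0) + (0)(1) + (0)(1) = 0
A^3[1,3] = (4)(0) + (0)(2) + (0)(0) = 0
A^3[2,1] = (-1)(-2) + (3)(-1) + (2)(-1) = -3
A^3[2,2] = (-1)(0) + (3)(1) + (2)(1) = 5
A^3[2,3] = (-1)(0) + (3)(2) + (2)(0) = 6
A^3[3,1] = (1)(-2) + (1)(-1) + (2)(-1) = -5
A^3[3,2] = (1)(0) + (1)(1) + (2)(1) = 3
A^3[3,3] = (1)(0) + (1)(2) + (2)(0) = 2
A^3 = 
  [ -8,   0,   0]
  [ -3,   5,   6]
  [ -5,   3,   2]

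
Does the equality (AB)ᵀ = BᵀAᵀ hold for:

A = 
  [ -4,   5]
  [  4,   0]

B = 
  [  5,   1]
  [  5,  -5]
Yes

(AB)ᵀ = 
  [  5,  20]
  [-29,   4]

BᵀAᵀ = 
  [  5,  20]
  [-29,   4]

Both sides are equal — this is the standard identity (AB)ᵀ = BᵀAᵀ, which holds for all A, B.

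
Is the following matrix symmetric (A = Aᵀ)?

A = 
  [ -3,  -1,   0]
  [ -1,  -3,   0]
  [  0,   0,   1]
Yes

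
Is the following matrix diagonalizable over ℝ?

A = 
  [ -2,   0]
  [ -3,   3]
Yes

tr(A) = 1, det(A) = -6
Characteristic polynomial: λ² - tr(A)λ + det(A) = λ² - λ - 6
λ² - λ - 6 = (λ + 2)(λ - 3)
Eigenvalues: 3, -2
λ=-2: alg. mult. = 1, geom. mult. = 2 - rank(A - (-2)I) = 2 - 1 = 1
λ=3: alg. mult. = 1, geom. mult. = 2 - rank(A - (3)I) = 2 - 1 = 1
Sum of geometric multiplicities equals n, so A has n independent eigenvectors.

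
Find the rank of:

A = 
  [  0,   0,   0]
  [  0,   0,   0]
Row reduce:
(no row operations needed)
REF = 
  [  0,   0,   0]
  [  0,   0,   0]
Pivot columns: none → 0 pivots.

rank(A) = 0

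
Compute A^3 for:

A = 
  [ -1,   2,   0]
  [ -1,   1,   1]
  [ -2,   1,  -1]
A² = A·A:
A²[1,1] = (-1)(-1) + (2)(-1) + (0)(-2) = -1
A²[1,2] = (-1)(2) + (2)(1) + (0)(1) = 0
A²[1,3] = (-1)(0) + (2)(1) + (0)(-1) = 2
A²[2,1] = (-1)(-1) + (1)(-1) + (1)(-2) = -2
A²[2,2] = (-1)(2) + (1)(1) + (1)(1) = 0
A²[2,3] = (-1)(0) + (1)(1) + (1)(-1) = 0
A²[3,1] = (-2)(-1) + (1)(-1) + (-1)(-2) = 3
A²[3,2] = (-2)(2) + (1)(1) + (-1)(1) = -4
A²[3,3] = (-2)(0) + (1)(1) + (-1)(-1) = 2
A² = 
  [ -1,   0,   2]
  [ -2,   0,   0]
  [  3,  -4,   2]

A^3 = A^2·A:
A^3[1,1] = (-1)(-1) + (0)(-1) + (2)(-2) = -3
A^3[1,2] = (-1)(2) + (0)(1) + (2)(1) = 0
A^3[1,3] = (-1)(0) + (0)(1) + (2)(-1) = -2
A^3[2,1] = (-2)(-1) + (0)(-1) + (0)(-2) = 2
A^3[2,2] = (-2)(2) + (0)(1) + (0)(1) = -4
A^3[2,3] = (-2)(0) + (0)(1) + (0)(-1) = 0
A^3[3,1] = (3)(-1) + (-4)(-1) + (2)(-2) = -3
A^3[3,2] = (3)(2) + (-4)(1) + (2)(1) = 4
A^3[3,3] = (3)(0) + (-4)(1) + (2)(-1) = -6
A^3 = 
  [ -3,   0,  -2]
  [  2,  -4,   0]
  [ -3,   4,  -6]

Therefore
A^3 = 
  [ -3,   0,  -2]
  [  2,  -4,   0]
  [ -3,   4,  -6]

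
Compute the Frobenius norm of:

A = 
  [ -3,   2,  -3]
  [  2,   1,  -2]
||A||_F = 5.568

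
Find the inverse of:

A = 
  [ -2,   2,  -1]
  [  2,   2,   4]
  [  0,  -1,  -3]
det(A) = (-2)·((2)(-3) - (4)(-1)) - (2)·((2)(-3) - (4)(0)) + (-1)·((2)(-1) - (2)(0))
  = (-2)(-2) - (2)(-6) + (-1)(-2)
  = 18
det(A) = 18 ≠ 0, so A is invertible.

Cofactors Cᵢⱼ = (-1)ⁱ⁺ʲ·Mᵢⱼ:
C = 
  [ -2,   6,  -2]
  [  7,   6,  -2]
  [ 10,   6,  -8]

adj(A) = Cᵀ:
adj(A) = 
  [ -2,   7,  10]
  [  6,   6,   6]
  [ -2,  -2,  -8]

A⁻¹ = (1/18) · adj(A):
A⁻¹ = 
  [-1/9, 7/18,  5/9]
  [ 1/3,  1/3,  1/3]
  [-1/9, -1/9, -4/9]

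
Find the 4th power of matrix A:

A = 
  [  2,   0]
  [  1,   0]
A^4 = 
  [ 16,   0]
  [  8,   0]

A² = A·A:
A²[1,1] = (2)(2) + (0)(1) = 4
A²[1,2] = (2)(0) + (0)(0) = 0
A²[2,1] = (1)(2) + (0)(1) = 2
A²[2,2] = (1)(0) + (0)(0) = 0
A² = 
  [  4,   0]
  [  2,   0]

A^3 = A^2·A:
A^3[1,1] = (4)(2) + (0)(1) = 8
A^3[1,2] = (4)(0) + (0)(0) = 0
A^3[2,1] = (2)(2) + (0)(1) = 4
A^3[2,2] = (2)(0) + (0)(0) = 0
A^3 = 
  [  8,   0]
  [  4,   0]

A^4 = A^3·A:
A^4[1,1] = (8)(2) + (0)(1) = 16
A^4[1,2] = (8)(0) + (0)(0) = 0
A^4[2,1] = (4)(2) + (0)(1) = 8
A^4[2,2] = (4)(0) + (0)(0) = 0
A^4 = 
  [ 16,   0]
  [  8,   0]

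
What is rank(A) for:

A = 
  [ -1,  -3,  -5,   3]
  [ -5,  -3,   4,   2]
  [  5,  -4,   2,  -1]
rank(A) = 3

Row reduce:
R2 → R2 - (5)·R1
R3 → R3 + (5)·R1
R3 → R3 + (19/12)·R2
REF = 
  [    -1,     -3,     -5,      3]
  [     0,     12,     29,    -13]
  [     0,      0, 275/12, -79/12]
Pivot columns: 1, 2, 3 → 3 pivots.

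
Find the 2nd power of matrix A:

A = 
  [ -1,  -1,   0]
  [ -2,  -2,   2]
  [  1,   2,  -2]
A² = A·A:
A²[1,1] = (-1)(-1) + (-1)(-2) + (0)(1) = 3
A²[1,2] = (-1)(-1) + (-1)(-2) + (0)(2) = 3
A²[1,3] = (-1)(0) + (-1)(2) + (0)(-2) = -2
A²[2,1] = (-2)(-1) + (-2)(-2) + (2)(1) = 8
A²[2,2] = (-2)(-1) + (-2)(-2) + (2)(2) = 10
A²[2,3] = (-2)(0) + (-2)(2) + (2)(-2) = -8
A²[3,1] = (1)(-1) + (2)(-2) + (-2)(1) = -7
A²[3,2] = (1)(-1) + (2)(-2) + (-2)(2) = -9
A²[3,3] = (1)(0) + (2)(2) + (-2)(-2) = 8
A² = 
  [  3,   3,  -2]
  [  8,  10,  -8]
  [ -7,  -9,   8]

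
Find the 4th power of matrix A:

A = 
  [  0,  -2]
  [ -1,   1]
A² = A·A:
A²[1,1] = (0)(0) + (-2)(-1) = 2
A²[1,2] = (0)(-2) + (-2)(1) = -2
A²[2,1] = (-1)(0) + (1)(-1) = -1
A²[2,2] = (-1)(-2) + (1)(1) = 3
A² = 
  [  2,  -2]
  [ -1,   3]

A^3 = A^2·A:
A^3[1,1] = (2)(0) + (-2)(-1) = 2
A^3[1,2] = (2)(-2) + (-2)(1) = -6
A^3[2,1] = (-1)(0) + (3)(-1) = -3
A^3[2,2] = (-1)(-2) + (3)(1) = 5
A^3 = 
  [  2,  -6]
  [ -3,   5]

A^4 = A^3·A:
A^4[1,1] = (2)(0) + (-6)(-1) = 6
A^4[1,2] = (2)(-2) + (-6)(1) = -10
A^4[2,1] = (-3)(0) + (5)(-1) = -5
A^4[2,2] = (-3)(-2) + (5)(1) = 11
A^4 = 
  [  6, -10]
  [ -5,  11]

Therefore
A^4 = 
  [  6, -10]
  [ -5,  11]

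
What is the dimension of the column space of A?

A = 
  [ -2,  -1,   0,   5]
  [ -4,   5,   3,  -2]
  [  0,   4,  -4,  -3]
Row reduce:
R2 → R2 - (2)·R1
R3 → R3 - (4/7)·R2
REF = 
  [   -2,    -1,     0,     5]
  [    0,     7,     3,   -12]
  [    0,     0, -40/7,  27/7]
Pivot columns: 1, 2, 3 → 3 pivots.
dim(Col(A)) = number of pivot columns = 3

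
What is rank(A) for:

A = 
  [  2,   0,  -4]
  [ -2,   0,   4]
Row reduce:
R2 → R2 + (1)·R1
REF = 
  [  2,   0,  -4]
  [  0,   0,   0]
Pivot columns: 1 → 1 pivot.

rank(A) = 1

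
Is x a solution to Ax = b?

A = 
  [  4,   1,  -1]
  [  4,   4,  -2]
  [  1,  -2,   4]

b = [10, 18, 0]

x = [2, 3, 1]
Yes

Ax = [10, 18, 0] = b ✓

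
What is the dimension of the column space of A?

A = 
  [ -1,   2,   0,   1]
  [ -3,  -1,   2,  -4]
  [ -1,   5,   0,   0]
dim(Col(A)) = 3

Row reduce:
R2 → R2 - (3)·R1
R3 → R3 - (1)·R1
R3 → R3 + (3/7)·R2
REF = 
  [ -1,   2,   0,   1]
  [  0,  -7,   2,  -7]
  [  0,   0, 6/7,  -4]
Pivot columns: 1, 2, 3 → 3 pivots.
dim(Col(A)) = number of pivot columns = 3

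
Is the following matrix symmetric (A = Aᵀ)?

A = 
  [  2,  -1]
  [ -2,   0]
No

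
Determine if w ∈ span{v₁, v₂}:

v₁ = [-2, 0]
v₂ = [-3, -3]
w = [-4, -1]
Yes

Form the augmented matrix and row-reduce:
[v₁|v₂|w] = 
  [ -2,  -3,  -4]
  [  0,  -3,  -1]
(already in echelon form — no row operations needed)

No row of the form [0 0 | nonzero], so the system is consistent. Back-substitution gives c₁ = 3/2, c₂ = 1/3: w = (3/2)·v₁ + (1/3)·v₂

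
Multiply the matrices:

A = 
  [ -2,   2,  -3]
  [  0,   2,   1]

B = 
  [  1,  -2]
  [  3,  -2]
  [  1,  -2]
A is 2×3 and B is 3×2, so AB is 2×2. Each entry is (row of A)·(column of B):
AB[1,1] = (-2)(1) + (2)(3) + (-3)(1) = 1
AB[1,2] = (-2)(-2) + (2)(-2) + (-3)(-2) = 6
AB[2,1] = (0)(1) + (2)(3) + (1)(1) = 7
AB[2,2] = (0)(-2) + (2)(-2) + (1)(-2) = -6

AB = 
  [  1,   6]
  [  7,  -6]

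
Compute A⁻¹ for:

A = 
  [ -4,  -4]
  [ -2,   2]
det(A) = (-4)(2) - (-4)(-2) = -16
For a 2×2 matrix, A⁻¹ = (1/det(A)) · [[d, -b], [-c, a]]
    = (-1/16) · [[2, 4], [2, -4]]

A⁻¹ = 
  [-1/8, -1/4]
  [-1/8,  1/4]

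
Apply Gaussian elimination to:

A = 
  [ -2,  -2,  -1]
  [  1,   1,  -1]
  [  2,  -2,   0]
Row operations:
R2 → R2 + (1/2)·R1
R3 → R3 + (1)·R1
Swap R2 ↔ R3

Resulting echelon form:
REF = 
  [  -2,   -2,   -1]
  [   0,   -4,   -1]
  [   0,    0, -3/2]

Rank = 3 (number of non-zero pivot rows).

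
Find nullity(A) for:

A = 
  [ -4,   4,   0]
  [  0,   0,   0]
nullity(A) = 2

Row reduce:
(no row operations needed)
REF = 
  [ -4,   4,   0]
  [  0,   0,   0]
Pivot columns: 1 → 1 pivot.
rank(A) = 1, so nullity(A) = 3 - 1 = 2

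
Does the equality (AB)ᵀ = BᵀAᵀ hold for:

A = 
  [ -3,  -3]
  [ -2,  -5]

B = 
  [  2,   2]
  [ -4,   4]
Yes

(AB)ᵀ = 
  [  6,  16]
  [-18, -24]

BᵀAᵀ = 
  [  6,  16]
  [-18, -24]

Both sides are equal — this is the standard identity (AB)ᵀ = BᵀAᵀ, which holds for all A, B.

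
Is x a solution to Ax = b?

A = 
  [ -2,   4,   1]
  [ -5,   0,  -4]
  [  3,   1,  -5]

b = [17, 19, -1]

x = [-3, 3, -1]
Yes

Ax = [17, 19, -1] = b ✓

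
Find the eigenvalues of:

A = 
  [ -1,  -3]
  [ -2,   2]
λ = (1 + √33)/2, (1 - √33)/2  (≈ 3.372, -2.372)

tr(A) = 1, det(A) = -8
Characteristic polynomial: λ² - tr(A)λ + det(A) = λ² - λ - 8
λ² - λ - 8 = 0  ⇒  λ = (1 ± √((-1)² - 4·(-8)))/2 = (1 ± √(33))/2
  = (1 + √33)/2,  (1 - √33)/2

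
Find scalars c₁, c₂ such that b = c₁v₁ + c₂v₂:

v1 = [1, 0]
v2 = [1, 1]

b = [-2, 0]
c1 = -2, c2 = 0

b = -2·v1 + 0·v2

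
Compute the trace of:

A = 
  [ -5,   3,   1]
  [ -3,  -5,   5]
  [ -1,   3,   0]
-10

tr(A) = -5 + -5 + 0 = -10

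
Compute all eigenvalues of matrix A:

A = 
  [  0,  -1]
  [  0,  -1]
λ = 0, -1

tr(A) = -1, det(A) = 0
Characteristic polynomial: λ² - tr(A)λ + det(A) = λ² + λ
λ² + λ = λ(λ + 1)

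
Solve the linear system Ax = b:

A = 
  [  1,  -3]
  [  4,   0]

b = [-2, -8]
x = [-2, 0]

Row reduce the augmented matrix [A|b]:
R2 → R2 - (4)·R1
REF = 
  [  1,  -3,  -2]
  [  0,  12,   0]

Back-substitution:
x₂ = 0 / 12 = 0
x₁ = (-2 - (-3)(0)) / 1 = -2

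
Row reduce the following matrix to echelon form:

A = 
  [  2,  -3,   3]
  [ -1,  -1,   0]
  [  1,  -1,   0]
Row operations:
R2 → R2 + (1/2)·R1
R3 → R3 - (1/2)·R1
R3 → R3 + (1/5)·R2

Resulting echelon form:
REF = 
  [   2,   -3,    3]
  [   0, -5/2,  3/2]
  [   0,    0, -6/5]

Rank = 3 (number of non-zero pivot rows).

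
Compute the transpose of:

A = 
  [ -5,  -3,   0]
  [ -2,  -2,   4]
Aᵀ = 
  [ -5,  -2]
  [ -3,  -2]
  [  0,   4]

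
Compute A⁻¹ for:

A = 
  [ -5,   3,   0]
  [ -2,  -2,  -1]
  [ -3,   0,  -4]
det(A) = (-5)·((-2)(-4) - (-1)(0)) - (3)·((-2)(-4) - (-1)(-3)) + (0)·((-2)(0) - (-2)(-3))
  = (-5)(8) - (3)(5) + (0)(-6)
  = -55
det(A) = -55 ≠ 0, so A is invertible.

Cofactors Cᵢⱼ = (-1)ⁱ⁺ʲ·Mᵢⱼ:
C = 
  [  8,  -5,  -6]
  [ 12,  20,  -9]
  [ -3,  -5,  16]

adj(A) = Cᵀ:
adj(A) = 
  [  8,  12,  -3]
  [ -5,  20,  -5]
  [ -6,  -9,  16]

A⁻¹ = (-1/55) · adj(A):
A⁻¹ = 
  [ -8/55, -12/55,   3/55]
  [  1/11,  -4/11,   1/11]
  [  6/55,   9/55, -16/55]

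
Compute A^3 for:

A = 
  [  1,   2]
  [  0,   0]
A² = A·A:
A²[1,1] = (1)(1) + (2)(0) = 1
A²[1,2] = (1)(2) + (2)(0) = 2
A²[2,1] = (0)(1) + (0)(0) = 0
A²[2,2] = (0)(2) + (0)(0) = 0
A² = 
  [  1,   2]
  [  0,   0]

A^3 = A^2·A:
A^3[1,1] = (1)(1) + (2)(0) = 1
A^3[1,2] = (1)(2) + (2)(0) = 2
A^3[2,1] = (0)(1) + (0)(0) = 0
A^3[2,2] = (0)(2) + (0)(0) = 0
A^3 = 
  [  1,   2]
  [  0,   0]

Therefore
A^3 = 
  [  1,   2]
  [  0,   0]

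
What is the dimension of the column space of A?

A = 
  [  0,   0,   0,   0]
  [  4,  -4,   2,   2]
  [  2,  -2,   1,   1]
dim(Col(A)) = 1

Row reduce:
Swap R1 ↔ R2
R3 → R3 - (1/2)·R1
REF = 
  [  4,  -4,   2,   2]
  [  0,   0,   0,   0]
  [  0,   0,   0,   0]
Pivot columns: 1 → 1 pivot.
dim(Col(A)) = number of pivot columns = 1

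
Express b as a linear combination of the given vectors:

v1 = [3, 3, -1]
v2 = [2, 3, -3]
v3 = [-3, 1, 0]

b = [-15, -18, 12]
c1 = -3, c2 = -3, c3 = 0

b = -3·v1 + -3·v2 + 0·v3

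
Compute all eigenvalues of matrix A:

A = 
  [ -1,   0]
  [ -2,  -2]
tr(A) = -3, det(A) = 2
Characteristic polynomial: λ² - tr(A)λ + det(A) = λ² + 3λ + 2
λ² + 3λ + 2 = (λ + 2)(λ + 1)

λ = -1, -2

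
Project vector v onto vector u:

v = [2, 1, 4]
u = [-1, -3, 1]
v·u = (2)(-1) + (1)(-3) + (4)(1) = -1
u·u = (-1)² + (-3)² + (1)² = 11
proj_u(v) = (v·u / u·u) × u = (-1/11) × u

proj_u(v) = [1/11, 3/11, -1/11]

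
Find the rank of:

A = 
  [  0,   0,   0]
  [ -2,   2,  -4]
Row reduce:
Swap R1 ↔ R2
REF = 
  [ -2,   2,  -4]
  [  0,   0,   0]
Pivot columns: 1 → 1 pivot.

rank(A) = 1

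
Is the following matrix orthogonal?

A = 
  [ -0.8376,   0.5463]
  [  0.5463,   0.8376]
Yes

AᵀA = 
  [  1,   0]
  [  0,   1]
≈ I (equal to I up to the 4-dp rounding of the entries)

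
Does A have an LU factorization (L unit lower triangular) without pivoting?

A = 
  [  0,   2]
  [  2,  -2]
No.
A[1,1] = 0 but A[2,1] = 2 ≠ 0. Any LU with L unit lower triangular has (LU)[1,1] = U[1,1] and (LU)[2,1] = L[2,1]·U[1,1]; matching A forces U[1,1] = 0, which then forces (LU)[2,1] = 0 ≠ 2. A row swap (pivoting) is required.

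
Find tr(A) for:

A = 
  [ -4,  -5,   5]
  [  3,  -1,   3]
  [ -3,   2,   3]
-2

tr(A) = -4 + -1 + 3 = -2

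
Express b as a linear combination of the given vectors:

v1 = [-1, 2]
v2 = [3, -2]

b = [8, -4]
c1 = 1, c2 = 3

b = 1·v1 + 3·v2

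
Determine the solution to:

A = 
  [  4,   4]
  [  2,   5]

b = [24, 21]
x = [3, 3]

Row reduce the augmented matrix [A|b]:
R2 → R2 - (1/2)·R1
REF = 
  [  4,   4,  24]
  [  0,   3,   9]

Back-substitution:
x₂ = 9 / 3 = 3
x₁ = (24 - (4)(3)) / 4 = 3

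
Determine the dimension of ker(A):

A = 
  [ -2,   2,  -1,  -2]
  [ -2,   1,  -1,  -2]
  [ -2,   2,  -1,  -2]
nullity(A) = 2

Row reduce:
R2 → R2 - (1)·R1
R3 → R3 - (1)·R1
REF = 
  [ -2,   2,  -1,  -2]
  [  0,  -1,   0,   0]
  [  0,   0,   0,   0]
Pivot columns: 1, 2 → 2 pivots.
rank(A) = 2, so nullity(A) = 4 - 2 = 2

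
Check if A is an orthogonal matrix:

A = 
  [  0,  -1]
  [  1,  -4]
No

AᵀA = 
  [  1,  -4]
  [ -4,  17]
≠ I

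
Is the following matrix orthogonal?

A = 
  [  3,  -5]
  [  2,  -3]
No

AᵀA = 
  [ 13, -21]
  [-21,  34]
≠ I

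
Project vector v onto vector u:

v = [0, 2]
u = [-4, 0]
v·u = (0)(-4) + (2)(0) = 0
u·u = (-4)² + (0)² = 16
proj_u(v) = (v·u / u·u) × u = (0/16) × u = (0) × u

proj_u(v) = [0, 0]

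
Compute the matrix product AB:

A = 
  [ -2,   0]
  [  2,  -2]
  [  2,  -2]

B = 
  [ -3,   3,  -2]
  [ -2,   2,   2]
AB = 
  [  6,  -6,   4]
  [ -2,   2,  -8]
  [ -2,   2,  -8]

A is 3×2 and B is 2×3, so AB is 3×3. Each entry is (row of A)·(column of B):
AB[1,1] = (-2)(-3) + (0)(-2) = 6
AB[1,2] = (-2)(3) + (0)(2) = -6
AB[1,3] = (-2)(-2) + (0)(2) = 4
AB[2,1] = (2)(-3) + (-2)(-2) = -2
AB[2,2] = (2)(3) + (-2)(2) = 2
AB[2,3] = (2)(-2) + (-2)(2) = -8
AB[3,1] = (2)(-3) + (-2)(-2) = -2
AB[3,2] = (2)(3) + (-2)(2) = 2
AB[3,3] = (2)(-2) + (-2)(2) = -8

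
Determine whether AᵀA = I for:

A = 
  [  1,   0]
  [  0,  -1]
Yes

AᵀA = 
  [  1,   0]
  [  0,   1]
= I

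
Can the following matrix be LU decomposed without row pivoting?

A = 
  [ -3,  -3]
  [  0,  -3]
Yes.
A[1,1] = -3 ≠ 0, so Gaussian elimination proceeds without a row swap: multiplier ℓ₂₁ = (0)/(-3) = 0, and U[2,2] = -3 - (0)(-3) = -3.
L = 
  [  1,   0]
  [  0,   1]
U = 
  [ -3,  -3]
  [  0,  -3]
Check row 2 of LU: [(0)(-3), (0)(-3) + (-3)] = [0, -3] = row 2 of A ✓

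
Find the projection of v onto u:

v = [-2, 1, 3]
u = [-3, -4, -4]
proj_u(v) = [30/41, 40/41, 40/41]

v·u = (-2)(-3) + (1)(-4) + (3)(-4) = -10
u·u = (-3)² + (-4)² + (-4)² = 41
proj_u(v) = (v·u / u·u) × u = (-10/41) × u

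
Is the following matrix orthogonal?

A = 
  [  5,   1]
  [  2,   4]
No

AᵀA = 
  [ 29,  13]
  [ 13,  17]
≠ I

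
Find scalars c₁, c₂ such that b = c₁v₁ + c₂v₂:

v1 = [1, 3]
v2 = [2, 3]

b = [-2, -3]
c1 = 0, c2 = -1

b = 0·v1 + -1·v2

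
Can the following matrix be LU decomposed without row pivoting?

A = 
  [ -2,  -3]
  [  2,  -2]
Yes.
A[1,1] = -2 ≠ 0, so Gaussian elimination proceeds without a row swap: multiplier ℓ₂₁ = (2)/(-2) = -1, and U[2,2] = -2 - (-1)(-3) = -5.
L = 
  [  1,   0]
  [ -1,   1]
U = 
  [ -2,  -3]
  [  0,  -5]
Check row 2 of LU: [(-1)(-2), (-1)(-3) + (-5)] = [2, -2] = row 2 of A ✓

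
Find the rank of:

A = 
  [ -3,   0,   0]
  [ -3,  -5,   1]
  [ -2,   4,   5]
rank(A) = 3

Row reduce:
R2 → R2 - (1)·R1
R3 → R3 - (2/3)·R1
R3 → R3 + (4/5)·R2
REF = 
  [  -3,    0,    0]
  [   0,   -5,    1]
  [   0,    0, 29/5]
Pivot columns: 1, 2, 3 → 3 pivots.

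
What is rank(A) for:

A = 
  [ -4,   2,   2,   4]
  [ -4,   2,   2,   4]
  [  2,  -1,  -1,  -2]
rank(A) = 1

Row reduce:
R2 → R2 - (1)·R1
R3 → R3 + (1/2)·R1
REF = 
  [ -4,   2,   2,   4]
  [  0,   0,   0,   0]
  [  0,   0,   0,   0]
Pivot columns: 1 → 1 pivot.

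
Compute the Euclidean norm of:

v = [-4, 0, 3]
5

||v||₂ = √((-4)² + (0)² + (3)²) = √25 = 5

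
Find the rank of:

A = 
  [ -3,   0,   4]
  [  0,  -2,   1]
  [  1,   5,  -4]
Row reduce:
R3 → R3 + (1/3)·R1
R3 → R3 + (5/2)·R2
REF = 
  [  -3,    0,    4]
  [   0,   -2,    1]
  [   0,    0, -1/6]
Pivot columns: 1, 2, 3 → 3 pivots.

rank(A) = 3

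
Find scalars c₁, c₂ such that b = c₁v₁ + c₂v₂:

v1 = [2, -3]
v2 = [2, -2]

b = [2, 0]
c1 = -2, c2 = 3

b = -2·v1 + 3·v2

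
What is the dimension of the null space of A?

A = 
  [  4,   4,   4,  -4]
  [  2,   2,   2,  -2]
nullity(A) = 3

Row reduce:
R2 → R2 - (1/2)·R1
REF = 
  [  4,   4,   4,  -4]
  [  0,   0,   0,   0]
Pivot columns: 1 → 1 pivot.
rank(A) = 1, so nullity(A) = 4 - 1 = 3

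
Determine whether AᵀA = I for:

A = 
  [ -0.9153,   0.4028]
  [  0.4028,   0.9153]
Yes

AᵀA = 
  [  1,   0]
  [  0,   1]
≈ I (equal to I up to the 4-dp rounding of the entries)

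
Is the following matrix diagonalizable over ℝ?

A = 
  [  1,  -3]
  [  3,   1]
No

tr(A) = 2, det(A) = 10
Characteristic polynomial: λ² - tr(A)λ + det(A) = λ² - 2λ + 10
λ² - 2λ + 10 = 0  ⇒  λ = (2 ± √((-2)² - 4·(10)))/2 = (2 ± √(-36))/2
  = 1 + 3i,  1 - 3i
Eigenvalues: 1 + 3i, 1 - 3i  (≈ 1 + 3i, 1 - 3i)
Has complex eigenvalues (not diagonalizable over ℝ).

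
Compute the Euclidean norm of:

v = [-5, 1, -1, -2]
5.568

||v||₂ = √((-5)² + (1)² + (-1)² + (-2)²) = √31 = 5.568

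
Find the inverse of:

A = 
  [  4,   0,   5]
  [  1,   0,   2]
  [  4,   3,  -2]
det(A) = (4)·((0)(-2) - (2)(3)) - (0)·((1)(-2) - (2)(4)) + (5)·((1)(3) - (0)(4))
  = (4)(-6) - (0)(-10) + (5)(3)
  = -9
det(A) = -9 ≠ 0, so A is invertible.

Cofactors Cᵢⱼ = (-1)ⁱ⁺ʲ·Mᵢⱼ:
C = 
  [ -6,  10,   3]
  [ 15, -28, -12]
  [  0,  -3,   0]

adj(A) = Cᵀ:
adj(A) = 
  [ -6,  15,   0]
  [ 10, -28,  -3]
  [  3, -12,   0]

A⁻¹ = (-1/9) · adj(A):
A⁻¹ = 
  [  2/3,  -5/3,     0]
  [-10/9,  28/9,   1/3]
  [ -1/3,   4/3,     0]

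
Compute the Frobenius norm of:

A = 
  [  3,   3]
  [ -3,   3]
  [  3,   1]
||A||_F = 6.782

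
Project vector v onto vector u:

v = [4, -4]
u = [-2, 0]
v·u = (4)(-2) + (-4)(0) = -8
u·u = (-2)² + (0)² = 4
proj_u(v) = (v·u / u·u) × u = (-8/4) × u = (-2) × u

proj_u(v) = [4, 0]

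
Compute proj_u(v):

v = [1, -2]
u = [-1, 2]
proj_u(v) = [1, -2]

v·u = (1)(-1) + (-2)(2) = -5
u·u = (-1)² + (2)² = 5
proj_u(v) = (v·u / u·u) × u = (-5/5) × u = (-1) × u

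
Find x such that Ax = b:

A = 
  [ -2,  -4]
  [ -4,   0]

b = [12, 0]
x = [0, -3]

Row reduce the augmented matrix [A|b]:
R2 → R2 - (2)·R1
REF = 
  [ -2,  -4,  12]
  [  0,   8, -24]

Back-substitution:
x₂ = (-24) / 8 = -3
x₁ = (12 - (-4)(-3)) / (-2) = 0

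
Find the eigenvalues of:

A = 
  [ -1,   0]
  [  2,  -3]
λ = -1, -3

tr(A) = -4, det(A) = 3
Characteristic polynomial: λ² - tr(A)λ + det(A) = λ² + 4λ + 3
λ² + 4λ + 3 = (λ + 3)(λ + 1)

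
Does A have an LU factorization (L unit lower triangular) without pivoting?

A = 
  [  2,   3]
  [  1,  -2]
Yes.
A[1,1] = 2 ≠ 0, so Gaussian elimination proceeds without a row swap: multiplier ℓ₂₁ = (1)/(2) = 1/2, and U[2,2] = -2 - (1/2)(3) = -7/2.
L = 
  [  1,   0]
  [1/2,   1]
U = 
  [   2,    3]
  [   0, -7/2]
Check row 2 of LU: [(1/2)(2), (1/2)(3) + (-7/2)] = [1, -2] = row 2 of A ✓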